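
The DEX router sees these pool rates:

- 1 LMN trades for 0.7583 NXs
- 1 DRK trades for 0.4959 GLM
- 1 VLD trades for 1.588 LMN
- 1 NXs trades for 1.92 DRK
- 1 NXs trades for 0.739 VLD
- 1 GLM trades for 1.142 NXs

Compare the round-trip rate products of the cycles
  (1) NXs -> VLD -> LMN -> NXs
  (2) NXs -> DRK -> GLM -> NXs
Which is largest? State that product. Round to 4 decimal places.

1.0873

(1) 0.739 × 1.588 × 0.7583 = 0.88989
(2) 1.92 × 0.4959 × 1.142 = 1.08733
Highest is cycle (2) at 1.0873 (>1, arbitrage).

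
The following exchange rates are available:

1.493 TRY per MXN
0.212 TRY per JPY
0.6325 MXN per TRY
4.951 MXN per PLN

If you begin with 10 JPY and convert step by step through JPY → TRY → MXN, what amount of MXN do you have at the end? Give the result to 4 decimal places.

1.3409

10 JPY × 0.212 = 2.12 TRY
2.12 TRY × 0.6325 = 1.3409 MXN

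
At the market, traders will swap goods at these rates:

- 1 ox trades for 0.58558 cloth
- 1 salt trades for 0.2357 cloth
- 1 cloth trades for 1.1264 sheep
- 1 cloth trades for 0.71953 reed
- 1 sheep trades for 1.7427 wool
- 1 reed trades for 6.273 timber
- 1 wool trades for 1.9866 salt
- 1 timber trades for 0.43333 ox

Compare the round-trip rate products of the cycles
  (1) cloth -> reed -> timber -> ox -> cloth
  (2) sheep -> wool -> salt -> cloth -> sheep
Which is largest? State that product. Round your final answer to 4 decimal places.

(1) 0.71953 × 6.273 × 0.43333 × 0.58558 = 1.14533
(2) 1.7427 × 1.9866 × 0.2357 × 1.1264 = 0.91915
Highest is cycle (1) at 1.1453 (>1, arbitrage).

1.1453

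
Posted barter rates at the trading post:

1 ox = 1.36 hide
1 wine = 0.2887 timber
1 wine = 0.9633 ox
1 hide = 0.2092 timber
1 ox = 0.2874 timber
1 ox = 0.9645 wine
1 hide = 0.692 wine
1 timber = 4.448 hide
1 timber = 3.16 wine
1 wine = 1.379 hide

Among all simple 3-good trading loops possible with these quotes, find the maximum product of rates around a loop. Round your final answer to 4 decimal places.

hide→timber→wine→hide: 0.2092 × 3.16 × 1.379 = 0.91162
hide→wine→ox→hide: 0.692 × 0.9633 × 1.36 = 0.90658
hide→wine→timber→hide: 0.692 × 0.2887 × 4.448 = 0.88862
timber→wine→ox→timber: 3.16 × 0.9633 × 0.2874 = 0.87485
Maximum is hide→timber→wine→hide at 0.9116; no arbitrage — every cycle loses value.

0.9116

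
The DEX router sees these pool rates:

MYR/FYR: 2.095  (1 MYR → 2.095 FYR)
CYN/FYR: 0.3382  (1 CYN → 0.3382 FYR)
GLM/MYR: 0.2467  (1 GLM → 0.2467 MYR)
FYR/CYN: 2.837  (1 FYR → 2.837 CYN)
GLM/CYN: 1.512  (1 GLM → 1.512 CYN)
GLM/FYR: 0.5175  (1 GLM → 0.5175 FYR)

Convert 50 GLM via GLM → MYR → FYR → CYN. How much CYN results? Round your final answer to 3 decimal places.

73.313

50 GLM × 0.2467 = 12.335 MYR
12.335 MYR × 2.095 = 25.841825 FYR
25.841825 FYR × 2.837 = 73.313257525 CYN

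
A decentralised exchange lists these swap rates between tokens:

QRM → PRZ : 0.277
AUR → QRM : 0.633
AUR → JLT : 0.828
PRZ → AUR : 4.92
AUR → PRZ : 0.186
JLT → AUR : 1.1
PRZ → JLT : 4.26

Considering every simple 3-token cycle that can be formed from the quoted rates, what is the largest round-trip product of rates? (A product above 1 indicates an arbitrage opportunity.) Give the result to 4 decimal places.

JLT→AUR→PRZ→JLT: 1.1 × 0.186 × 4.26 = 0.87160
QRM→PRZ→AUR→QRM: 0.277 × 4.92 × 0.633 = 0.86268
Maximum is JLT→AUR→PRZ→JLT at 0.8716; no arbitrage — every cycle loses value.

0.8716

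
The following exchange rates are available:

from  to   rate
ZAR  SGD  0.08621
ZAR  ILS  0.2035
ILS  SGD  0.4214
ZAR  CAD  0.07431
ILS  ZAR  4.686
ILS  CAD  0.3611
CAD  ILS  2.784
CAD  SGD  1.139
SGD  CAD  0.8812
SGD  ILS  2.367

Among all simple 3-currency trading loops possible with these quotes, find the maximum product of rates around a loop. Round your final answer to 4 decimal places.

ILS→SGD→CAD→ILS: 0.4214 × 0.8812 × 2.784 = 1.03380
ILS→CAD→SGD→ILS: 0.3611 × 1.139 × 2.367 = 0.97353
ILS→ZAR→CAD→ILS: 4.686 × 0.07431 × 2.784 = 0.96944
ILS→ZAR→SGD→ILS: 4.686 × 0.08621 × 2.367 = 0.95622
Maximum is ILS→SGD→CAD→ILS at 1.0338; arbitrage exists.

1.0338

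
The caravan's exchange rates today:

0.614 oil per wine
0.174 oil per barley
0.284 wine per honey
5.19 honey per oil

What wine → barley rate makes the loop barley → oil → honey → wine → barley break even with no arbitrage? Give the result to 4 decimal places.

3.8991

Known legs of the cycle: 0.174 × 5.19 × 0.284 = 0.25646904
For no arbitrage the full-cycle product must be 1, so the missing rate is 1 / 0.25646904 ≈ 3.899106.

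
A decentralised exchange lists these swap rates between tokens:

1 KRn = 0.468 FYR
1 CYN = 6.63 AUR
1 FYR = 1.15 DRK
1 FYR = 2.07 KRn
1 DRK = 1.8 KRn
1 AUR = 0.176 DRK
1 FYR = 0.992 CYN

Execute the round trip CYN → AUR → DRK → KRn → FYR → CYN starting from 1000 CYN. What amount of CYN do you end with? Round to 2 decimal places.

1000 CYN × 6.63 = 6630 AUR
6630 AUR × 0.176 = 1166.88 DRK
1166.88 DRK × 1.8 = 2100.384 KRn
2100.384 KRn × 0.468 = 982.979712 FYR
982.979712 FYR × 0.992 = 975.115874304 CYN

975.12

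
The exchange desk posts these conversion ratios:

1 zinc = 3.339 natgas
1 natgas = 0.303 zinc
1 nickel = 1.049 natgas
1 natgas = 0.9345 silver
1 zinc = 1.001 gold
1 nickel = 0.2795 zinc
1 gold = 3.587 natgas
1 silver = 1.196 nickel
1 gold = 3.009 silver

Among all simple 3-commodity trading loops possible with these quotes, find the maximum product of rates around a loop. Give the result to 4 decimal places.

1.1724

silver→nickel→natgas→silver: 1.196 × 1.049 × 0.9345 = 1.17243
natgas→zinc→gold→natgas: 0.303 × 1.001 × 3.587 = 1.08795
Maximum is silver→nickel→natgas→silver at 1.1724; arbitrage exists.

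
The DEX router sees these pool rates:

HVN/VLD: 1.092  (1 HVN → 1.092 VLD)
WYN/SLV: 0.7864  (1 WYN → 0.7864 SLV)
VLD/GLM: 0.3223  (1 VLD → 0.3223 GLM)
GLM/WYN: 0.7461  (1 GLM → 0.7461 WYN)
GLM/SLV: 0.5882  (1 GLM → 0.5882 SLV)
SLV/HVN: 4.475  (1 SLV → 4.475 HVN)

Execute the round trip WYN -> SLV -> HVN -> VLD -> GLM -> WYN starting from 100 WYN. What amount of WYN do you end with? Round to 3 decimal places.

92.409

100 WYN × 0.7864 = 78.64 SLV
78.64 SLV × 4.475 = 351.914 HVN
351.914 HVN × 1.092 = 384.290088 VLD
384.290088 VLD × 0.3223 = 123.8566953624 GLM
123.8566953624 GLM × 0.7461 = 92.40948040988664 WYN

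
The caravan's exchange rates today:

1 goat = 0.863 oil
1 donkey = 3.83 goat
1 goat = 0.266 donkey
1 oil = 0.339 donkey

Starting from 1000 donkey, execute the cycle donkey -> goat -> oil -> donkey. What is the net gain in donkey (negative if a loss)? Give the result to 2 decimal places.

1000 donkey × 3.83 = 3830 goat
3830 goat × 0.863 = 3305.29 oil
3305.29 oil × 0.339 = 1120.49331 donkey
Net change: 1120.49331 − 1000 = 120.49331 donkey

120.49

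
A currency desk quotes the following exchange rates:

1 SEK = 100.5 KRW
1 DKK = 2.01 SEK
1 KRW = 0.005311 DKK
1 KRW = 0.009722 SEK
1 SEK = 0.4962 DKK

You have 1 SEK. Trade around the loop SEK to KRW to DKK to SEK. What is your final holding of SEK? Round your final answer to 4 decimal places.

1.0728

1 SEK × 100.5 = 100.5 KRW
100.5 KRW × 0.005311 = 0.5337555 DKK
0.5337555 DKK × 2.01 = 1.072848555 SEK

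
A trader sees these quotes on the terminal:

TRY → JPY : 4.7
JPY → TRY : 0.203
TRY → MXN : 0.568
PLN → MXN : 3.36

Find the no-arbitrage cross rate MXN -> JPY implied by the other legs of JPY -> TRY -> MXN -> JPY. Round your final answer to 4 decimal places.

Known legs of the cycle: 0.203 × 0.568 = 0.115304
For no arbitrage the full-cycle product must be 1, so the missing rate is 1 / 0.115304 ≈ 8.672726.

8.6727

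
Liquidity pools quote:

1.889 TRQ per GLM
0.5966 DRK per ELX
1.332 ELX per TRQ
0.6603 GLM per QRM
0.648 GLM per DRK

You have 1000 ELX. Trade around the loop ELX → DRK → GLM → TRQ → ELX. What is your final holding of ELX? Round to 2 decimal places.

1000 ELX × 0.5966 = 596.6 DRK
596.6 DRK × 0.648 = 386.5968 GLM
386.5968 GLM × 1.889 = 730.2813552 TRQ
730.2813552 TRQ × 1.332 = 972.7347651264 ELX

972.73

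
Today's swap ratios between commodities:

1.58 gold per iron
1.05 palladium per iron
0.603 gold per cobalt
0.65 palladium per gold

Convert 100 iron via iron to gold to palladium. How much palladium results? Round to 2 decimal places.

100 iron × 1.58 = 158 gold
158 gold × 0.65 = 102.7 palladium

102.70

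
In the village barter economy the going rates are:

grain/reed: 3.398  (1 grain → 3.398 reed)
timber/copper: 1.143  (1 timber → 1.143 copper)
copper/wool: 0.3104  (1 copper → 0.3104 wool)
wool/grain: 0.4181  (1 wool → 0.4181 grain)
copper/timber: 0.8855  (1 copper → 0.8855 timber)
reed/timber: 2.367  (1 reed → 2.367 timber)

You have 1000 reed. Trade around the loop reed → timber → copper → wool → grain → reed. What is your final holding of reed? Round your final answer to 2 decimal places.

1193.08

1000 reed × 2.367 = 2367 timber
2367 timber × 1.143 = 2705.481 copper
2705.481 copper × 0.3104 = 839.7813024 wool
839.7813024 wool × 0.4181 = 351.11256253344 grain
351.11256253344 grain × 3.398 = 1193.08048748862912 reed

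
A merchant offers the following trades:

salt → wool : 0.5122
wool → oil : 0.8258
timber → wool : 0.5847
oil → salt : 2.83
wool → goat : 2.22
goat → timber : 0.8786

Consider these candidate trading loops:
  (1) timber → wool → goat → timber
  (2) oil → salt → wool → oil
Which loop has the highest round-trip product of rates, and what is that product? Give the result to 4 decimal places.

1.1970

(1) 0.5847 × 2.22 × 0.8786 = 1.14045
(2) 2.83 × 0.5122 × 0.8258 = 1.19702
Highest is cycle (2) at 1.1970 (>1, arbitrage).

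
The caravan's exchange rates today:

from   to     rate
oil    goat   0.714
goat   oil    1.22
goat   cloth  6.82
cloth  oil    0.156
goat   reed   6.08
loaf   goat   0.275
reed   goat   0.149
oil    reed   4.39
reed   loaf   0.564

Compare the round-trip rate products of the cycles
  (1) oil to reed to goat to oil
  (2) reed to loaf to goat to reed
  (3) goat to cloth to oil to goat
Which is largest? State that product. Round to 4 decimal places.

(1) 4.39 × 0.149 × 1.22 = 0.79801
(2) 0.564 × 0.275 × 6.08 = 0.94301
(3) 6.82 × 0.156 × 0.714 = 0.75964
Highest is cycle (2) at 0.9430 (≤1, no arbitrage).

0.9430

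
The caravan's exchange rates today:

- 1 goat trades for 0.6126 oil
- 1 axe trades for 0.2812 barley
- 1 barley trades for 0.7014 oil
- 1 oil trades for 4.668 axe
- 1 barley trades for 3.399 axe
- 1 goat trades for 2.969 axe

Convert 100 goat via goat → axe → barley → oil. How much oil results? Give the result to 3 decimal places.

100 goat × 2.969 = 296.9 axe
296.9 axe × 0.2812 = 83.48828 barley
83.48828 barley × 0.7014 = 58.558679592 oil

58.559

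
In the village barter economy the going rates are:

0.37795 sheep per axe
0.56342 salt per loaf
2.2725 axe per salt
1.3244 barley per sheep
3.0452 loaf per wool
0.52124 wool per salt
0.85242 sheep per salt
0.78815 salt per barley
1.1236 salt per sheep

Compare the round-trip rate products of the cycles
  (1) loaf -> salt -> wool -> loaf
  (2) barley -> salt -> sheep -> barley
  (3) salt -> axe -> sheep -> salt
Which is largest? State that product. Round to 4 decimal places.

(1) 0.56342 × 0.52124 × 3.0452 = 0.89431
(2) 0.78815 × 0.85242 × 1.3244 = 0.88978
(3) 2.2725 × 0.37795 × 1.1236 = 0.96505
Highest is cycle (3) at 0.9651 (≤1, no arbitrage).

0.9651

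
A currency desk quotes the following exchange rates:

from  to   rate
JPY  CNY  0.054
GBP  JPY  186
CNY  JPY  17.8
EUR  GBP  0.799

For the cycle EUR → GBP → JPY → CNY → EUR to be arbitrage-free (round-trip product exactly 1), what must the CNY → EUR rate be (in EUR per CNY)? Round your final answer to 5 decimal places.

0.12461

Known legs of the cycle: 0.799 × 186 × 0.054 = 8.025156
For no arbitrage the full-cycle product must be 1, so the missing rate is 1 / 8.025156 ≈ 0.1246082.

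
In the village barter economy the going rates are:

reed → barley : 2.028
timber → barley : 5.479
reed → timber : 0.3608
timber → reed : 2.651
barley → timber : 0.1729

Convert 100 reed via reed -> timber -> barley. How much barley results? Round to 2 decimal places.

100 reed × 0.3608 = 36.08 timber
36.08 timber × 5.479 = 197.68232 barley

197.68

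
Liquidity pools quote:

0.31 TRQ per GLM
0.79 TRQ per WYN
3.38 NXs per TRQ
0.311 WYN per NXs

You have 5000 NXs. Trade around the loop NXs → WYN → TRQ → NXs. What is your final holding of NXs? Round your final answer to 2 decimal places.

4152.16

5000 NXs × 0.311 = 1555 WYN
1555 WYN × 0.79 = 1228.45 TRQ
1228.45 TRQ × 3.38 = 4152.161 NXs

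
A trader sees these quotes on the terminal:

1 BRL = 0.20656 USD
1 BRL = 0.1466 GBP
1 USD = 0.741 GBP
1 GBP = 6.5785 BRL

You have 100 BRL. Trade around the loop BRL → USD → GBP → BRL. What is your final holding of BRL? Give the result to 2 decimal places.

100 BRL × 0.20656 = 20.656 USD
20.656 USD × 0.741 = 15.306096 GBP
15.306096 GBP × 6.5785 = 100.691152536 BRL

100.69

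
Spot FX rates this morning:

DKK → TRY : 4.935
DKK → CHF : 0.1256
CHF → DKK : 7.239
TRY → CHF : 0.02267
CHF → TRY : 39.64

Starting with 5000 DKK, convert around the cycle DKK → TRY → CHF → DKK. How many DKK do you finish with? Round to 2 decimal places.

5000 DKK × 4.935 = 24675 TRY
24675 TRY × 0.02267 = 559.38225 CHF
559.38225 CHF × 7.239 = 4049.36810775 DKK

4049.37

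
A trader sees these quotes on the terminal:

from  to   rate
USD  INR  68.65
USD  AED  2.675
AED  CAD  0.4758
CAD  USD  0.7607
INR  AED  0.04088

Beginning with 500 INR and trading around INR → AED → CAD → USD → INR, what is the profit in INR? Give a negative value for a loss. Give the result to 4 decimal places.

7.8779

500 INR × 0.04088 = 20.44 AED
20.44 AED × 0.4758 = 9.725352 CAD
9.725352 CAD × 0.7607 = 7.3980752664 USD
7.3980752664 USD × 68.65 = 507.87786703836 INR
Net change: 507.87786703836 − 500 = 7.87786703836 INR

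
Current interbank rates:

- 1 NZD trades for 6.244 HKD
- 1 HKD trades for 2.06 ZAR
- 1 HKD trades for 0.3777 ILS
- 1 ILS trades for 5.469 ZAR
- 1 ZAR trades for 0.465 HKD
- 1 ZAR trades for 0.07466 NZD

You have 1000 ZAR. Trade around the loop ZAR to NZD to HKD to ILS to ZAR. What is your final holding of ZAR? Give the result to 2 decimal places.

1000 ZAR × 0.07466 = 74.66 NZD
74.66 NZD × 6.244 = 466.17704 HKD
466.17704 HKD × 0.3777 = 176.075068008 ILS
176.075068008 ILS × 5.469 = 962.954546935752 ZAR

962.95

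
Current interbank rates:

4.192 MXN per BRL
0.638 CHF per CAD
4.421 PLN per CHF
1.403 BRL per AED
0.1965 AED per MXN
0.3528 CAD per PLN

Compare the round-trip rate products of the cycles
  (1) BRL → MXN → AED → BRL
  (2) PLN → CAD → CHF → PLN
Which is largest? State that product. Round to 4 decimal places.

1.1557

(1) 4.192 × 0.1965 × 1.403 = 1.15569
(2) 0.3528 × 0.638 × 4.421 = 0.99511
Highest is cycle (1) at 1.1557 (>1, arbitrage).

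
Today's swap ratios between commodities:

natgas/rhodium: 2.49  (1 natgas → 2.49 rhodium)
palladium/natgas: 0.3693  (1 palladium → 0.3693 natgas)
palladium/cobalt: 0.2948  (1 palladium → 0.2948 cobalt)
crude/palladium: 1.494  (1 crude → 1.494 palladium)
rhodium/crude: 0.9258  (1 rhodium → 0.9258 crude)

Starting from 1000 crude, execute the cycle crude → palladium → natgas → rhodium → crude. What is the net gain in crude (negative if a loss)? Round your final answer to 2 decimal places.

271.88

1000 crude × 1.494 = 1494 palladium
1494 palladium × 0.3693 = 551.7342 natgas
551.7342 natgas × 2.49 = 1373.818158 rhodium
1373.818158 rhodium × 0.9258 = 1271.8808506764 crude
Net change: 1271.8808506764 − 1000 = 271.8808506764 crude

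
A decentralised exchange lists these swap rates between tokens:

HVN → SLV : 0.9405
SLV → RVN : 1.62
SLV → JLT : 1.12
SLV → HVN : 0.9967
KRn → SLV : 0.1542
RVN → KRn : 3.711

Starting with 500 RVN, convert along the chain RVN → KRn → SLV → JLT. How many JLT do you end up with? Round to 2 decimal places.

500 RVN × 3.711 = 1855.5 KRn
1855.5 KRn × 0.1542 = 286.1181 SLV
286.1181 SLV × 1.12 = 320.452272 JLT

320.45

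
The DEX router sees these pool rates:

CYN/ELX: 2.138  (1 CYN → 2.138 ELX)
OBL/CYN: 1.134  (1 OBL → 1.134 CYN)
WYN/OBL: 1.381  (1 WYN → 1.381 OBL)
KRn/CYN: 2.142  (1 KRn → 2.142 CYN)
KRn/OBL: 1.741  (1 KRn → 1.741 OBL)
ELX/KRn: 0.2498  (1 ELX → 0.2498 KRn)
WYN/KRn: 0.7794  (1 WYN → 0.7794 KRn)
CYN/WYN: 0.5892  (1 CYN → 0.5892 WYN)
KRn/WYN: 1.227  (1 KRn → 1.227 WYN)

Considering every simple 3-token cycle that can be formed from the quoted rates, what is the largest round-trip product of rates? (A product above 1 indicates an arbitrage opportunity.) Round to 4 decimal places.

ELX→KRn→CYN→ELX: 0.2498 × 2.142 × 2.138 = 1.14398
CYN→WYN→KRn→CYN: 0.5892 × 0.7794 × 2.142 = 0.98365
CYN→WYN→OBL→CYN: 0.5892 × 1.381 × 1.134 = 0.92272
Maximum is ELX→KRn→CYN→ELX at 1.1440; arbitrage exists.

1.1440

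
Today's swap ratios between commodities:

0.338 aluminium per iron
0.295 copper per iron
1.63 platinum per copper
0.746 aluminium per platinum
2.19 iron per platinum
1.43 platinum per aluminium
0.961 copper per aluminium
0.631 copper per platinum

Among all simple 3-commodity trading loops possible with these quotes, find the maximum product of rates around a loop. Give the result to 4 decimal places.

copper→platinum→aluminium→copper: 1.63 × 0.746 × 0.961 = 1.16856
iron→aluminium→platinum→iron: 0.338 × 1.43 × 2.19 = 1.05851
iron→copper→platinum→iron: 0.295 × 1.63 × 2.19 = 1.05306
Maximum is copper→platinum→aluminium→copper at 1.1686; arbitrage exists.

1.1686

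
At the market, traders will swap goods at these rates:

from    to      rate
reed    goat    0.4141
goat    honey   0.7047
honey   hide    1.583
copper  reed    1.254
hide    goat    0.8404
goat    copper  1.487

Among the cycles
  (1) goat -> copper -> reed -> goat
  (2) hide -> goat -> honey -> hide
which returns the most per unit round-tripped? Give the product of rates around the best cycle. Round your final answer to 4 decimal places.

0.9375

(1) 1.487 × 1.254 × 0.4141 = 0.77217
(2) 0.8404 × 0.7047 × 1.583 = 0.93750
Highest is cycle (2) at 0.9375 (≤1, no arbitrage).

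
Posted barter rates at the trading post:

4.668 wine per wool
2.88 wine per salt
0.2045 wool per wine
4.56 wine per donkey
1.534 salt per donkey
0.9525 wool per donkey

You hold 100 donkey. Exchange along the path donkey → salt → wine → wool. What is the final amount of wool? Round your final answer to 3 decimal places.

100 donkey × 1.534 = 153.4 salt
153.4 salt × 2.88 = 441.792 wine
441.792 wine × 0.2045 = 90.346464 wool

90.346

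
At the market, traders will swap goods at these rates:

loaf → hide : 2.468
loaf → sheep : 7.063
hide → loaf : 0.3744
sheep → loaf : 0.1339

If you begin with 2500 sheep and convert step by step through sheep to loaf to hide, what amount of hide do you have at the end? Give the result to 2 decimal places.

2500 sheep × 0.1339 = 334.75 loaf
334.75 loaf × 2.468 = 826.163 hide

826.16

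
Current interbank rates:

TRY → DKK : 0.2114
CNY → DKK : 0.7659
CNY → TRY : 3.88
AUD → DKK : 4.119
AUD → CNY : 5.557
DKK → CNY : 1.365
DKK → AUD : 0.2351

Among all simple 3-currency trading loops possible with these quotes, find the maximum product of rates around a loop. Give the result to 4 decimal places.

1.1196

CNY→TRY→DKK→CNY: 3.88 × 0.2114 × 1.365 = 1.11962
CNY→DKK→AUD→CNY: 0.7659 × 0.2351 × 5.557 = 1.00061
Maximum is CNY→TRY→DKK→CNY at 1.1196; arbitrage exists.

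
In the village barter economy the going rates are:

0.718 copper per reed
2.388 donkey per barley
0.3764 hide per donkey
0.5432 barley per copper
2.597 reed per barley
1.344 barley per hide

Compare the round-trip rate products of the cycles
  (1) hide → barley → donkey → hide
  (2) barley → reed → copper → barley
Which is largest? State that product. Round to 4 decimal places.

1.2080

(1) 1.344 × 2.388 × 0.3764 = 1.20805
(2) 2.597 × 0.718 × 0.5432 = 1.01288
Highest is cycle (1) at 1.2080 (>1, arbitrage).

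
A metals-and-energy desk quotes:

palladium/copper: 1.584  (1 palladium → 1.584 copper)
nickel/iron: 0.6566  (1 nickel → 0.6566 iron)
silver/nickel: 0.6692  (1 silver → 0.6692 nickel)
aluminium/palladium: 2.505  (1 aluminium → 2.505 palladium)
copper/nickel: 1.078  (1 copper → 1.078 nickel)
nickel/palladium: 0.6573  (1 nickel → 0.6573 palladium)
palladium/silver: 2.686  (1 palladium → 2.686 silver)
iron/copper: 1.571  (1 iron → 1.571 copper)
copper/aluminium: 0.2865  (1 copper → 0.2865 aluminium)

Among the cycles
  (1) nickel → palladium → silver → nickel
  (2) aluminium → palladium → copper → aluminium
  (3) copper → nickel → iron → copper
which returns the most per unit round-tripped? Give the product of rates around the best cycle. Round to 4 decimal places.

1.1815

(1) 0.6573 × 2.686 × 0.6692 = 1.18148
(2) 2.505 × 1.584 × 0.2865 = 1.13681
(3) 1.078 × 0.6566 × 1.571 = 1.11198
Highest is cycle (1) at 1.1815 (>1, arbitrage).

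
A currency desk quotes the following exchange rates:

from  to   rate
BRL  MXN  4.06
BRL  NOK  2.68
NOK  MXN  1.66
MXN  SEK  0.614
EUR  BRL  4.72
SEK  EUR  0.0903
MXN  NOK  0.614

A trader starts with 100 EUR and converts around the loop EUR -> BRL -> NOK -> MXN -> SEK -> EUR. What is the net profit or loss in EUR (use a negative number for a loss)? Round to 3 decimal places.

16.424

100 EUR × 4.72 = 472 BRL
472 BRL × 2.68 = 1264.96 NOK
1264.96 NOK × 1.66 = 2099.8336 MXN
2099.8336 MXN × 0.614 = 1289.2978304 SEK
1289.2978304 SEK × 0.0903 = 116.42359408512 EUR
Net change: 116.42359408512 − 100 = 16.42359408512 EUR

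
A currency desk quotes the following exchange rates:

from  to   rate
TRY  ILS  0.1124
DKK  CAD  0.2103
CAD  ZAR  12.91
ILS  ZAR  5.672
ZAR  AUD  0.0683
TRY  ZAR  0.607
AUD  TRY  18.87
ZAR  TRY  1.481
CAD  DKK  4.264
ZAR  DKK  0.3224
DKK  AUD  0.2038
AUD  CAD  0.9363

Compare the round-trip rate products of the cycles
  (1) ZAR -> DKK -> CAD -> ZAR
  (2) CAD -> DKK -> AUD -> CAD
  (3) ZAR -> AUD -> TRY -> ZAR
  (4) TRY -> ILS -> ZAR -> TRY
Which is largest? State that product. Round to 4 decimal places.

(1) 0.3224 × 0.2103 × 12.91 = 0.87531
(2) 4.264 × 0.2038 × 0.9363 = 0.81365
(3) 0.0683 × 18.87 × 0.607 = 0.78231
(4) 0.1124 × 5.672 × 1.481 = 0.94419
Highest is cycle (4) at 0.9442 (≤1, no arbitrage).

0.9442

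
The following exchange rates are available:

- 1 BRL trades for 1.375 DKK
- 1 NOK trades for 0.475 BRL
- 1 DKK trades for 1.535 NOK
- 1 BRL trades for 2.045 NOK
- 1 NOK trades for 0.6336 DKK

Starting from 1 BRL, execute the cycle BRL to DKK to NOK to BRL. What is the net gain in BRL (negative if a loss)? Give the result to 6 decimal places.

0.002547

1 BRL × 1.375 = 1.375 DKK
1.375 DKK × 1.535 = 2.110625 NOK
2.110625 NOK × 0.475 = 1.002546875 BRL
Net change: 1.002546875 − 1 = 0.002546875 BRL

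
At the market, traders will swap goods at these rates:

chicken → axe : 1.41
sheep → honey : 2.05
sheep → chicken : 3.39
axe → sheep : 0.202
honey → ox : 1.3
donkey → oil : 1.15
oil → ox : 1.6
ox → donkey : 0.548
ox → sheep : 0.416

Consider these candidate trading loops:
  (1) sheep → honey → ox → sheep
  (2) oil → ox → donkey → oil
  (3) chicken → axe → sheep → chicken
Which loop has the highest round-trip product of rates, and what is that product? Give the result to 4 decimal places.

(1) 2.05 × 1.3 × 0.416 = 1.10864
(2) 1.6 × 0.548 × 1.15 = 1.00832
(3) 1.41 × 0.202 × 3.39 = 0.96554
Highest is cycle (1) at 1.1086 (>1, arbitrage).

1.1086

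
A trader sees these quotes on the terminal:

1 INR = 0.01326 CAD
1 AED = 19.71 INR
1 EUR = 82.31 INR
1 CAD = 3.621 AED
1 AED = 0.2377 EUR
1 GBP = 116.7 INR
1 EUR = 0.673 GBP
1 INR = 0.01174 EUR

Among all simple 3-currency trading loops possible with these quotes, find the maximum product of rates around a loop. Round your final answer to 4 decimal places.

AED→INR→CAD→AED: 19.71 × 0.01326 × 3.621 = 0.94637
GBP→INR→EUR→GBP: 116.7 × 0.01174 × 0.673 = 0.92205
Maximum is AED→INR→CAD→AED at 0.9464; no arbitrage — every cycle loses value.

0.9464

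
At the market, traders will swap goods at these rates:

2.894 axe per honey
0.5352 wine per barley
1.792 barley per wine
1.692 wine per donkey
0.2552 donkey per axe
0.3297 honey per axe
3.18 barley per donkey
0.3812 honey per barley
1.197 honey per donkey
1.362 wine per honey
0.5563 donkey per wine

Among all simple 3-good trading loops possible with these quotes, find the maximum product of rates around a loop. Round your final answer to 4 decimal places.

donkey→barley→wine→donkey: 3.18 × 0.5352 × 0.5563 = 0.94679
barley→honey→wine→barley: 0.3812 × 1.362 × 1.792 = 0.93040
donkey→honey→wine→donkey: 1.197 × 1.362 × 0.5563 = 0.90694
donkey→honey→axe→donkey: 1.197 × 2.894 × 0.2552 = 0.88404
Maximum is donkey→barley→wine→donkey at 0.9468; no arbitrage — every cycle loses value.

0.9468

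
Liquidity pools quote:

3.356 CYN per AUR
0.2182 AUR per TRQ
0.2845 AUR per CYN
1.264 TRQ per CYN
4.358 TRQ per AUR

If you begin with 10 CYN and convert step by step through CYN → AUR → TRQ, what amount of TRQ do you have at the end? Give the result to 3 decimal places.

10 CYN × 0.2845 = 2.845 AUR
2.845 AUR × 4.358 = 12.39851 TRQ

12.399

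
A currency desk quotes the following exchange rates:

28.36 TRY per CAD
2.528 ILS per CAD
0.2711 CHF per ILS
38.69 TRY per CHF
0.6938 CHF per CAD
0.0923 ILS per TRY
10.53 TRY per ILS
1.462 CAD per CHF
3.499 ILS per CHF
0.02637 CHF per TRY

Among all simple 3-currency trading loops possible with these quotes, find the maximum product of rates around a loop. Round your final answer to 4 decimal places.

CHF→CAD→TRY→CHF: 1.462 × 28.36 × 0.02637 = 1.09336
ILS→CHF→CAD→ILS: 0.2711 × 1.462 × 2.528 = 1.00197
ILS→TRY→CHF→ILS: 10.53 × 0.02637 × 3.499 = 0.97159
ILS→CHF→TRY→ILS: 0.2711 × 38.69 × 0.0923 = 0.96812
Maximum is CHF→CAD→TRY→CHF at 1.0934; arbitrage exists.

1.0934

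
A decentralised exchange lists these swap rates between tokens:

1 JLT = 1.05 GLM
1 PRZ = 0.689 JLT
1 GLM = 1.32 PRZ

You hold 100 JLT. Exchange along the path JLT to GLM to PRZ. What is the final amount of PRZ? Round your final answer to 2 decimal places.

138.60

100 JLT × 1.05 = 105 GLM
105 GLM × 1.32 = 138.6 PRZ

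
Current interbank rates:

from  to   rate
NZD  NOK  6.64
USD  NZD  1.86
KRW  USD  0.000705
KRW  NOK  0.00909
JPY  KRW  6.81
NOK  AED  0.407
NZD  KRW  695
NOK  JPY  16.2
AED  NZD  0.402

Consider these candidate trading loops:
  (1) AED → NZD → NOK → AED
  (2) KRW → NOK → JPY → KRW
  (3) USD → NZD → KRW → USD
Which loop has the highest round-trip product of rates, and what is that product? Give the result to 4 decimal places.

1.0864

(1) 0.402 × 6.64 × 0.407 = 1.08640
(2) 0.00909 × 16.2 × 6.81 = 1.00283
(3) 1.86 × 695 × 0.000705 = 0.91135
Highest is cycle (1) at 1.0864 (>1, arbitrage).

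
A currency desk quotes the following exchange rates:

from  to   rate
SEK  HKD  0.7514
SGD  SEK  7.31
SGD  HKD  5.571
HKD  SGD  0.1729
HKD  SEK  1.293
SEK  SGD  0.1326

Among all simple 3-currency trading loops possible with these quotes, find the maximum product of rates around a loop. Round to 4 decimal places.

SEK→SGD→HKD→SEK: 0.1326 × 5.571 × 1.293 = 0.95516
SEK→HKD→SGD→SEK: 0.7514 × 0.1729 × 7.31 = 0.94969
Maximum is SEK→SGD→HKD→SEK at 0.9552; no arbitrage — every cycle loses value.

0.9552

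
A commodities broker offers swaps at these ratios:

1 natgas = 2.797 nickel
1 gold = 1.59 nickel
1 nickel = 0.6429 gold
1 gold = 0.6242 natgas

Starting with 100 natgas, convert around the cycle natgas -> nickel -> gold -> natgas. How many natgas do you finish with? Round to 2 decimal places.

100 natgas × 2.797 = 279.7 nickel
279.7 nickel × 0.6429 = 179.81913 gold
179.81913 gold × 0.6242 = 112.243100946 natgas

112.24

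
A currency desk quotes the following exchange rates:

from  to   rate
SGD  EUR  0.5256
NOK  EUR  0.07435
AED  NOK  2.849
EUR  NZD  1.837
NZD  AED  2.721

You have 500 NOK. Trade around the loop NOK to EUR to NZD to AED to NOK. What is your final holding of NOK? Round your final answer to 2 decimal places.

500 NOK × 0.07435 = 37.175 EUR
37.175 EUR × 1.837 = 68.290475 NZD
68.290475 NZD × 2.721 = 185.818382475 AED
185.818382475 AED × 2.849 = 529.396571671275 NOK

529.40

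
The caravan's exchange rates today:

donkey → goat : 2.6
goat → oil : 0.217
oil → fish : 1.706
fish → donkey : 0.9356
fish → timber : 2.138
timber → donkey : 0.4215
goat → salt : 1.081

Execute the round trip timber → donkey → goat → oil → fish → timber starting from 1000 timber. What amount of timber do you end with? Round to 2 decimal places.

867.40

1000 timber × 0.4215 = 421.5 donkey
421.5 donkey × 2.6 = 1095.9 goat
1095.9 goat × 0.217 = 237.8103 oil
237.8103 oil × 1.706 = 405.7043718 fish
405.7043718 fish × 2.138 = 867.3959469084 timber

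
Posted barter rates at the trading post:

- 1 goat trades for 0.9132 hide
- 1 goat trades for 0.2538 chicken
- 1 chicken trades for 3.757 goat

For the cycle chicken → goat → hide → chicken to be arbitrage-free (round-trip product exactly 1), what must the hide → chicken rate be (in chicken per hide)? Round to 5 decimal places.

Known legs of the cycle: 3.757 × 0.9132 = 3.4308924
For no arbitrage the full-cycle product must be 1, so the missing rate is 1 / 3.4308924 ≈ 0.2914694.

0.29147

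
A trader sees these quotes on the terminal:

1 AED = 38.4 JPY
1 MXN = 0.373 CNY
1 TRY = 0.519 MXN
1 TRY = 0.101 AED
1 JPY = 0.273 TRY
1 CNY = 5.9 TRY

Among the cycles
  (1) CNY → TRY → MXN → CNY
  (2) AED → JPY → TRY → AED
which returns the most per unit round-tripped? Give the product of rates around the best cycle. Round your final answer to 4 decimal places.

(1) 5.9 × 0.519 × 0.373 = 1.14216
(2) 38.4 × 0.273 × 0.101 = 1.05880
Highest is cycle (1) at 1.1422 (>1, arbitrage).

1.1422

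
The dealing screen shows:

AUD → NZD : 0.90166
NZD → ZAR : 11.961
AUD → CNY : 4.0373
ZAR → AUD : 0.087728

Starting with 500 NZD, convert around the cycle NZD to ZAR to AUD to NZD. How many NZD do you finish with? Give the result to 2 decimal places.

473.06

500 NZD × 11.961 = 5980.5 ZAR
5980.5 ZAR × 0.087728 = 524.657304 AUD
524.657304 AUD × 0.90166 = 473.06250472464 NZD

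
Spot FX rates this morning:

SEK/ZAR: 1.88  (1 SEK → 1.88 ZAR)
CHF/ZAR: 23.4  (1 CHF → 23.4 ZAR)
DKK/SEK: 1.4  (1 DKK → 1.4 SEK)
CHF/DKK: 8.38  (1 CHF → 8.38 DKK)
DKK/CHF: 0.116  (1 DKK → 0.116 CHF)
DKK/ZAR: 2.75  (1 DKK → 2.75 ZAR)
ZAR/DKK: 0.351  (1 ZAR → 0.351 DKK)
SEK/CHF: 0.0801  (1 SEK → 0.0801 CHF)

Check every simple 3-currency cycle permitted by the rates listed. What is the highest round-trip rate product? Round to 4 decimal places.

0.9528

CHF→ZAR→DKK→CHF: 23.4 × 0.351 × 0.116 = 0.95275
CHF→DKK→SEK→CHF: 8.38 × 1.4 × 0.0801 = 0.93973
ZAR→DKK→SEK→ZAR: 0.351 × 1.4 × 1.88 = 0.92383
Maximum is CHF→ZAR→DKK→CHF at 0.9528; no arbitrage — every cycle loses value.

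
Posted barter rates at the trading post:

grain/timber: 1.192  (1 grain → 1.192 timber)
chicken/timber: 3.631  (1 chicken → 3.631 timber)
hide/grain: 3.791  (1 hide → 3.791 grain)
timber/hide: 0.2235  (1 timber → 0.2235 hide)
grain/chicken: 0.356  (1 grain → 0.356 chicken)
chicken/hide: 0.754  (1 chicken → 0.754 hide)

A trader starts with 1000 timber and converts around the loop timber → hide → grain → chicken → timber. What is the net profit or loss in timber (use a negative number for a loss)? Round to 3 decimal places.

95.236

1000 timber × 0.2235 = 223.5 hide
223.5 hide × 3.791 = 847.2885 grain
847.2885 grain × 0.356 = 301.634706 chicken
301.634706 chicken × 3.631 = 1095.235617486 timber
Net change: 1095.235617486 − 1000 = 95.235617486 timber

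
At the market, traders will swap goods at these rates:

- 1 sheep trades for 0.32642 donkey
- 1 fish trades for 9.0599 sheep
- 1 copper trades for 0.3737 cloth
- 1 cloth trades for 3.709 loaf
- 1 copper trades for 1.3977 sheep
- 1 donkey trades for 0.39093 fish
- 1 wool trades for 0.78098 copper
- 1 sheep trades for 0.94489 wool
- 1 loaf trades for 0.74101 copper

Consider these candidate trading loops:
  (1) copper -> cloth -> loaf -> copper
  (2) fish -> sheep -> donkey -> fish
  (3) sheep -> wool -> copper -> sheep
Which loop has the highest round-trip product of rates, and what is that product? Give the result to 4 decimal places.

1.1561

(1) 0.3737 × 3.709 × 0.74101 = 1.02708
(2) 9.0599 × 0.32642 × 0.39093 = 1.15611
(3) 0.94489 × 0.78098 × 1.3977 = 1.03142
Highest is cycle (2) at 1.1561 (>1, arbitrage).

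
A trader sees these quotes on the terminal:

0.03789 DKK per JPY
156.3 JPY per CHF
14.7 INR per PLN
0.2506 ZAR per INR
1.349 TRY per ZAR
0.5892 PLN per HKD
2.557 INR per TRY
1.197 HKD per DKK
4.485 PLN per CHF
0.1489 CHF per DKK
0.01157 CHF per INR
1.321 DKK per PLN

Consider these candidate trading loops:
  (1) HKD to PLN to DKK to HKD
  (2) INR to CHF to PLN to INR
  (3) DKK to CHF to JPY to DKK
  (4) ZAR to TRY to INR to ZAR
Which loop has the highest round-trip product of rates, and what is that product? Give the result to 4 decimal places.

(1) 0.5892 × 1.321 × 1.197 = 0.93166
(2) 0.01157 × 4.485 × 14.7 = 0.76280
(3) 0.1489 × 156.3 × 0.03789 = 0.88182
(4) 1.349 × 2.557 × 0.2506 = 0.86442
Highest is cycle (1) at 0.9317 (≤1, no arbitrage).

0.9317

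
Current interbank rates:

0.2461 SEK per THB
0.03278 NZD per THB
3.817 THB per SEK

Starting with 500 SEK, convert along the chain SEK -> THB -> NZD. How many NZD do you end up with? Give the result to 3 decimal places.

500 SEK × 3.817 = 1908.5 THB
1908.5 THB × 0.03278 = 62.56063 NZD

62.561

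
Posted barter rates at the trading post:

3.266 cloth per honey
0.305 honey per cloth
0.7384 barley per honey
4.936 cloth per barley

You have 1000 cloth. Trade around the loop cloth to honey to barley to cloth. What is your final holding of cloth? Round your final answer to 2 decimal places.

1111.65

1000 cloth × 0.305 = 305 honey
305 honey × 0.7384 = 225.212 barley
225.212 barley × 4.936 = 1111.646432 cloth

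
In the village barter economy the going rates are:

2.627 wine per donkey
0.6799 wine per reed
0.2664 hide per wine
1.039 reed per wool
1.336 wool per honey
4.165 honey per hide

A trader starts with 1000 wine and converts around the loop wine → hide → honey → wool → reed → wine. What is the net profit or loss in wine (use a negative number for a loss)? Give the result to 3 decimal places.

47.168

1000 wine × 0.2664 = 266.4 hide
266.4 hide × 4.165 = 1109.556 honey
1109.556 honey × 1.336 = 1482.366816 wool
1482.366816 wool × 1.039 = 1540.179121824 reed
1540.179121824 reed × 0.6799 = 1047.1677849281376 wine
Net change: 1047.1677849281376 − 1000 = 47.1677849281376 wine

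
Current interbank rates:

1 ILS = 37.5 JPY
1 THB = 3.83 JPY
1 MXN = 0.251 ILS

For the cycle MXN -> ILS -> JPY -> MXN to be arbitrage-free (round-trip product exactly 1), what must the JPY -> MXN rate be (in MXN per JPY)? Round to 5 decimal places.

Known legs of the cycle: 0.251 × 37.5 = 9.4125
For no arbitrage the full-cycle product must be 1, so the missing rate is 1 / 9.4125 ≈ 0.1062417.

0.10624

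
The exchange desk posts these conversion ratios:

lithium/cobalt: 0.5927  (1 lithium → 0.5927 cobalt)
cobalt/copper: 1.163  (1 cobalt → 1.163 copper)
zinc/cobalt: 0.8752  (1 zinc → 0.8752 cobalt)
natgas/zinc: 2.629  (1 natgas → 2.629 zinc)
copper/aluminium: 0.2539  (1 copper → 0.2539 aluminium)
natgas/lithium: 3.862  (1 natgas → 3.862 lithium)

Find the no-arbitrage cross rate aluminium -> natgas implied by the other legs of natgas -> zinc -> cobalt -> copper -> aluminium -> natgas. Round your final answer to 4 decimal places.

1.4718

Known legs of the cycle: 2.629 × 0.8752 × 1.163 × 0.2539 = 0.67942310335856
For no arbitrage the full-cycle product must be 1, so the missing rate is 1 / 0.67942310335856 ≈ 1.471837.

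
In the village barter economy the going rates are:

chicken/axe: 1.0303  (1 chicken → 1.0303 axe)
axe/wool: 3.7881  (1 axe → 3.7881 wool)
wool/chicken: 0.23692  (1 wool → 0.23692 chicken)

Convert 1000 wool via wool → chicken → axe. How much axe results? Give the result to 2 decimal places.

1000 wool × 0.23692 = 236.92 chicken
236.92 chicken × 1.0303 = 244.098676 axe

244.10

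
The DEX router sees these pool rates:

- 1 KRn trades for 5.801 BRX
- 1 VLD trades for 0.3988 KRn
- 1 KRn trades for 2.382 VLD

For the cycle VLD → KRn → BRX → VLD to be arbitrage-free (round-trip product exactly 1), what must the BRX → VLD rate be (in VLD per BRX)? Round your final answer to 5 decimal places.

Known legs of the cycle: 0.3988 × 5.801 = 2.3134388
For no arbitrage the full-cycle product must be 1, so the missing rate is 1 / 2.3134388 ≈ 0.4322570.

0.43226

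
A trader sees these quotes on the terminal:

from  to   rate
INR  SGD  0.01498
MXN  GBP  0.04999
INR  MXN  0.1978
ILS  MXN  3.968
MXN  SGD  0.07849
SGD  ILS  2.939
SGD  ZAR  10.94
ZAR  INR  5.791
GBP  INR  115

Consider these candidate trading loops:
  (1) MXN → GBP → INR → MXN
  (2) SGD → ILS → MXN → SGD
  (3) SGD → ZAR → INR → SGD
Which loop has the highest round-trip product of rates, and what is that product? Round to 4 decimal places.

(1) 0.04999 × 115 × 0.1978 = 1.13712
(2) 2.939 × 3.968 × 0.07849 = 0.91535
(3) 10.94 × 5.791 × 0.01498 = 0.94904
Highest is cycle (1) at 1.1371 (>1, arbitrage).

1.1371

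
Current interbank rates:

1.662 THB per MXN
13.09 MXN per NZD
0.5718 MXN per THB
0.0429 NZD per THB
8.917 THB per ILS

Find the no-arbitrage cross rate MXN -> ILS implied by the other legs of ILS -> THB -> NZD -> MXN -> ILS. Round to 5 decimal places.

Known legs of the cycle: 8.917 × 0.0429 × 13.09 = 5.007439437
For no arbitrage the full-cycle product must be 1, so the missing rate is 1 / 5.007439437 ≈ 0.1997029.

0.19970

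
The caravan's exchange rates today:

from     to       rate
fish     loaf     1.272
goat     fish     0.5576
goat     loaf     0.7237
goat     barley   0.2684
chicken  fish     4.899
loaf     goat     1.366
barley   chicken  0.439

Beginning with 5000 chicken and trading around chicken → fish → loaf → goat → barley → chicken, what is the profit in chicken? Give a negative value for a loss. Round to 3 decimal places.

14.900

5000 chicken × 4.899 = 24495 fish
24495 fish × 1.272 = 31157.64 loaf
31157.64 loaf × 1.366 = 42561.33624 goat
42561.33624 goat × 0.2684 = 11423.462646816 barley
11423.462646816 barley × 0.439 = 5014.900101952224 chicken
Net change: 5014.900101952224 − 5000 = 14.900101952224 chicken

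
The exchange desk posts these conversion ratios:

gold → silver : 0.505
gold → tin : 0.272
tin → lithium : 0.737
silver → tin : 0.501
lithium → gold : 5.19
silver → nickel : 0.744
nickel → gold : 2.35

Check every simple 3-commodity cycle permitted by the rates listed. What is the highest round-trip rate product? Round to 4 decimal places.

1.0404

tin→lithium→gold→tin: 0.737 × 5.19 × 0.272 = 1.04041
gold→silver→nickel→gold: 0.505 × 0.744 × 2.35 = 0.88294
Maximum is tin→lithium→gold→tin at 1.0404; arbitrage exists.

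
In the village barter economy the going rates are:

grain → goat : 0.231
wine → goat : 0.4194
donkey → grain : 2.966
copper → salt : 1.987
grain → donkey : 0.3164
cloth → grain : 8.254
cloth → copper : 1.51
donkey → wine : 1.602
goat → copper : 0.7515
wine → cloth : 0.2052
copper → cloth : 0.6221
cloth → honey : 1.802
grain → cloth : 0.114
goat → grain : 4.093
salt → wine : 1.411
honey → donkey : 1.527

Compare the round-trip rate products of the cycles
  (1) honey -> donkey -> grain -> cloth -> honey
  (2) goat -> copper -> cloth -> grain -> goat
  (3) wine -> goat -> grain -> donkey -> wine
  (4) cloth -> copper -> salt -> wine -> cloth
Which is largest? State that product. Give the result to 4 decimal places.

0.9304

(1) 1.527 × 2.966 × 0.114 × 1.802 = 0.93040
(2) 0.7515 × 0.6221 × 8.254 × 0.231 = 0.89139
(3) 0.4194 × 4.093 × 0.3164 × 1.602 = 0.87010
(4) 1.51 × 1.987 × 1.411 × 0.2052 = 0.86872
Highest is cycle (1) at 0.9304 (≤1, no arbitrage).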